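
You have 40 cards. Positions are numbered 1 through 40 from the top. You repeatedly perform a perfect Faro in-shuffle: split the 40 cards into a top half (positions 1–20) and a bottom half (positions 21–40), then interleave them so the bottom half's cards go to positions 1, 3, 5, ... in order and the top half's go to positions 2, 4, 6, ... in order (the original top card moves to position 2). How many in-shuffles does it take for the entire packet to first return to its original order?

20

The in-shuffle permutes the 40 positions with cycle lengths [20, 20].
Every card is home exactly when every cycle has completed a whole number of laps, i.e. after lcm(20) = 20 in-shuffles.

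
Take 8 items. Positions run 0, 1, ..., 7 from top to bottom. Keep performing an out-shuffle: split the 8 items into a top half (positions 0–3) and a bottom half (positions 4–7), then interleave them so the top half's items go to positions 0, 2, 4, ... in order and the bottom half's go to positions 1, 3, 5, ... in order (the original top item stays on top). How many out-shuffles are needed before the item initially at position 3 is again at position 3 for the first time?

Follow position 3 under repeated out-shuffles:
3 → 6 → 5 → 3
It first returns after 3 out-shuffles.

3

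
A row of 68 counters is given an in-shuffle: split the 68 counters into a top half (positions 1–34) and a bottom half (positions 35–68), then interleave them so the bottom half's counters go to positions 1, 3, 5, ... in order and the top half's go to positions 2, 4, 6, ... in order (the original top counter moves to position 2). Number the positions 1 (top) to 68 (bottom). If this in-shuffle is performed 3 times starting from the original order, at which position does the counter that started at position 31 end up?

Track the counter's position through each in-shuffle:
31 → 62 → 55 → 41

41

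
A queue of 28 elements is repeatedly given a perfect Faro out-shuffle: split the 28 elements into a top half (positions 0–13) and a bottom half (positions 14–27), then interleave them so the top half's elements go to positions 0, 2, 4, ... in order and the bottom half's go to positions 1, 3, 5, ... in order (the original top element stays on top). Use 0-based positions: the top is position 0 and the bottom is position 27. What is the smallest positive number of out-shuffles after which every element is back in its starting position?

The out-shuffle permutes the 28 positions with cycle lengths [1, 1, 2, 6, 18].
Every element is home exactly when every cycle has completed a whole number of laps, i.e. after lcm(1, 2, 6, 18) = 18 out-shuffles.

18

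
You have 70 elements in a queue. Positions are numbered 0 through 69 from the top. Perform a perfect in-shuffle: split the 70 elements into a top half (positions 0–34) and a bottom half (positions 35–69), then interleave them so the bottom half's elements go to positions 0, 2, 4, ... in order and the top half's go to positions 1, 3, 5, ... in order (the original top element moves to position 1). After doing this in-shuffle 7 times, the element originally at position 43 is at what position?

22

Track the element's position through each in-shuffle:
43 → 16 → 33 → 67 → 64 → 58 → 46 → 22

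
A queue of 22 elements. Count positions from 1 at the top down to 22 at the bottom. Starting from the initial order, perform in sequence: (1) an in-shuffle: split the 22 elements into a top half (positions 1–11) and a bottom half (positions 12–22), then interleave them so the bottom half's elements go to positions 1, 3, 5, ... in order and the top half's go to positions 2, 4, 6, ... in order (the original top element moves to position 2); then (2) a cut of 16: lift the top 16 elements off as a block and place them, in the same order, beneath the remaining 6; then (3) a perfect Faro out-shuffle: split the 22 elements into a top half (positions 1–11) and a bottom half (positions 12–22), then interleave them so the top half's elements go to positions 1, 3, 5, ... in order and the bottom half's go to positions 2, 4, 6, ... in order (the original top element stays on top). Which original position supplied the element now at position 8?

16

Undo the operations in reverse order, starting from position 8:
  undo op 3 (out-shuffle, from bottom half): 8 ← 15
  undo op 2 (cut 16): 15 ← 9
  undo op 1 (in-shuffle, from bottom half): 9 ← 16
So the element at position 8 came from original position 16.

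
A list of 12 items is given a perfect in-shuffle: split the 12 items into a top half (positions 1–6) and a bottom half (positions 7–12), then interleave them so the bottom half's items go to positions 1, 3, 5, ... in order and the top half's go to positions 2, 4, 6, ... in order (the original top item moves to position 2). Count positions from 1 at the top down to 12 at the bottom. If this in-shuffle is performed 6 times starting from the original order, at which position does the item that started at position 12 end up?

1

Track the item's position through each in-shuffle:
12 → 11 → 9 → 5 → 10 → 7 → 1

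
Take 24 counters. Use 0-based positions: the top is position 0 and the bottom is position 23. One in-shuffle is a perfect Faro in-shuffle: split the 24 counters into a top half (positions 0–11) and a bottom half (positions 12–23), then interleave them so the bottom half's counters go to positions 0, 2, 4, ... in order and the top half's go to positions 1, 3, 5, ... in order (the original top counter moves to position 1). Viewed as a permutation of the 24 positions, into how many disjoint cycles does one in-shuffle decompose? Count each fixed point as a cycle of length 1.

Trace each unvisited position around until it returns:
(0 1 3 7 15 6 ... len 20) (4 9 19 14)
2 cycles in total.

2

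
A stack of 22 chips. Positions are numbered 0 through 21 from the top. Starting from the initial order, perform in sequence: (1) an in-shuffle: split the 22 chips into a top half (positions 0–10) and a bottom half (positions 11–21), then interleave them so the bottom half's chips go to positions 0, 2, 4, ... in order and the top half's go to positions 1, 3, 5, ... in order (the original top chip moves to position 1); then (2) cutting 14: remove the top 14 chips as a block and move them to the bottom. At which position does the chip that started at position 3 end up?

Track the chip from position 3 forward through each operation:
  after op 1 (in-shuffle): 3 → 7
  after op 2 (cut 14): 7 → 15

15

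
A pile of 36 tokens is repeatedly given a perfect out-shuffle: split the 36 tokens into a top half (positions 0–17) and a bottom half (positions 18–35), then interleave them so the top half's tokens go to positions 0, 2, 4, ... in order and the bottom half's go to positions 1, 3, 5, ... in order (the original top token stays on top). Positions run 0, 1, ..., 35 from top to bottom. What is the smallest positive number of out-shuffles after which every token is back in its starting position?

12

The out-shuffle permutes the 36 positions with cycle lengths [1, 1, 3, 3, 4, 12, 12].
Every token is home exactly when every cycle has completed a whole number of laps, i.e. after lcm(1, 3, 4, 12) = 12 out-shuffles.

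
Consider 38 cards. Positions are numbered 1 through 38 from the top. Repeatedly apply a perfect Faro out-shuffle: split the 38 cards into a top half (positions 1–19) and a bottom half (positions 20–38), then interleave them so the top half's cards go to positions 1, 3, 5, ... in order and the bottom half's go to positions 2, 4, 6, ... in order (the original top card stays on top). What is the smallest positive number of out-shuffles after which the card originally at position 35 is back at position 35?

Follow position 35 under repeated out-shuffles:
35 → 32 → 26 → 14 → 27 → 16 → 31 → 24 → ... → 35 (length 36)
It first returns after 36 out-shuffles.

36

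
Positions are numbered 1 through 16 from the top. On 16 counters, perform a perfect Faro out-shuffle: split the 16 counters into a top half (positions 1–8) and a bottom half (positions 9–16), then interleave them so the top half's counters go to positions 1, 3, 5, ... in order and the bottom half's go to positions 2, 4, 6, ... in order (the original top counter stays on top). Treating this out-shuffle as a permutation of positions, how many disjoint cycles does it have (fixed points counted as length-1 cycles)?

Trace each unvisited position around until it returns:
(1) (2 3 5 9) (4 7 13 10) (6 11) (8 15 14 12) (16)
6 cycles in total.

6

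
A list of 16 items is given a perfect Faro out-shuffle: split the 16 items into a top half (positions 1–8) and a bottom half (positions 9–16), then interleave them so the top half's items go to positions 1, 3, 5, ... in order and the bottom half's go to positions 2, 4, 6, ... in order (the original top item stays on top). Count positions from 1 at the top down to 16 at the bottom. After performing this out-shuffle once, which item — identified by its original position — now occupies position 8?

12

Work backwards from position 8, undoing one out-shuffle at a time:
8 ← 12
So the item now at position 8 started at position 12.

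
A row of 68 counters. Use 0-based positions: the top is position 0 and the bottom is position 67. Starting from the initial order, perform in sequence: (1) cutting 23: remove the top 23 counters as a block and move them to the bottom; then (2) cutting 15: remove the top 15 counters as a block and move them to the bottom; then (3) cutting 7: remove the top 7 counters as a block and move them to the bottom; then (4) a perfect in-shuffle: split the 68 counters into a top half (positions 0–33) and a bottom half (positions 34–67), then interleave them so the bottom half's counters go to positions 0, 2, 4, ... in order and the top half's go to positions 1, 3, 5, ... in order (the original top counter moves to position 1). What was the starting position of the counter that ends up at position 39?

64

Undo the operations in reverse order, starting from position 39:
  undo op 4 (in-shuffle, from top half): 39 ← 19
  undo op 3 (cut 7): 19 ← 26
  undo op 2 (cut 15): 26 ← 41
  undo op 1 (cut 23): 41 ← 64
So the counter at position 39 came from original position 64.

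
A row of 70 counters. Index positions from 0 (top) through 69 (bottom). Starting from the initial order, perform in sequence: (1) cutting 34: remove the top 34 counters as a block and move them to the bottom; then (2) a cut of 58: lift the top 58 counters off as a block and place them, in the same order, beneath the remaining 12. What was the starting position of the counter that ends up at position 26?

48

Undo the operations in reverse order, starting from position 26:
  undo op 2 (cut 58): 26 ← 14
  undo op 1 (cut 34): 14 ← 48
So the counter at position 26 came from original position 48.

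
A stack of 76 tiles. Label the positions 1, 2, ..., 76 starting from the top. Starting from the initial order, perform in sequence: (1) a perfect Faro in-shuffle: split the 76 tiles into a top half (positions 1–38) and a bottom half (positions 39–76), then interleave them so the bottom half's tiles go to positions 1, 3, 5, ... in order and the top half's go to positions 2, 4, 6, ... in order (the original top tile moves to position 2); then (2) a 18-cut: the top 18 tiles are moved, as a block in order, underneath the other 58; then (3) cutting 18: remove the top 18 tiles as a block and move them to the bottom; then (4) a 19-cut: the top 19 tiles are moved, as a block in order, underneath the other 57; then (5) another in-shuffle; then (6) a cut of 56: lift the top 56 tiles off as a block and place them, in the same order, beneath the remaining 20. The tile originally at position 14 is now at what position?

41

Track the tile from position 14 forward through each operation:
  after op 1 (in-shuffle): 14 → 28
  after op 2 (cut 18): 28 → 10
  after op 3 (cut 18): 10 → 68
  after op 4 (cut 19): 68 → 49
  after op 5 (in-shuffle): 49 → 21
  after op 6 (cut 56): 21 → 41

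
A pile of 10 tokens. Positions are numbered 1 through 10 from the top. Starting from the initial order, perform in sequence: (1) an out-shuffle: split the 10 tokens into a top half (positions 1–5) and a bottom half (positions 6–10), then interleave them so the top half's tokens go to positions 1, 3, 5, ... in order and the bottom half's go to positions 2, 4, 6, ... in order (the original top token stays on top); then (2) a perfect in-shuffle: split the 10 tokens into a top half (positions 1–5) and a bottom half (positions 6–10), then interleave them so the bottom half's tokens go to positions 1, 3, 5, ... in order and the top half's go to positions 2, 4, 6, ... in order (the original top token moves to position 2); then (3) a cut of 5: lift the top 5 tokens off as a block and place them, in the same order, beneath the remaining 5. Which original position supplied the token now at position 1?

2

Undo the operations in reverse order, starting from position 1:
  undo op 3 (cut 5): 1 ← 6
  undo op 2 (in-shuffle, from top half): 6 ← 3
  undo op 1 (out-shuffle, from top half): 3 ← 2
So the token at position 1 came from original position 2.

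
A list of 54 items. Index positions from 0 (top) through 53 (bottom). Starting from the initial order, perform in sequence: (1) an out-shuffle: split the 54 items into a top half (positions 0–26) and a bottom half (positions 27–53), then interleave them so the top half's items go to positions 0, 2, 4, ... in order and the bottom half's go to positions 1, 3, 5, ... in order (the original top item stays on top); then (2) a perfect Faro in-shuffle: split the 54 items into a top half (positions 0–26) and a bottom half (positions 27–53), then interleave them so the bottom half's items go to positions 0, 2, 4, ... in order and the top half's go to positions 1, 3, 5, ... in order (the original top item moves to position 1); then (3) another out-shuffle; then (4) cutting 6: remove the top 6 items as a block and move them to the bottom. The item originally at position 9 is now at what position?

15

Track the item from position 9 forward through each operation:
  after op 1 (out-shuffle): 9 → 18
  after op 2 (in-shuffle): 18 → 37
  after op 3 (out-shuffle): 37 → 21
  after op 4 (cut 6): 21 → 15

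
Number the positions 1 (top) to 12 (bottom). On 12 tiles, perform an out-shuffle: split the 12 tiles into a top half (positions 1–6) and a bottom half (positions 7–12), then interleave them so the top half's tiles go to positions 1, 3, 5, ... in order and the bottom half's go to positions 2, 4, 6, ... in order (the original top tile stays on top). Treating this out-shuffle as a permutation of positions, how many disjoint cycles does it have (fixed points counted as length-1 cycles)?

3

Trace each unvisited position around until it returns:
(1) (2 3 5 9 6 11 10 8 4 7) (12)
3 cycles in total.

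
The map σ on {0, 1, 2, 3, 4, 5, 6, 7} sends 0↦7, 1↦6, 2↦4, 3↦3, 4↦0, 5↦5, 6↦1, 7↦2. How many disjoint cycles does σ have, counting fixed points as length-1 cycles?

Cycle decomposition: (0 7 2 4) (1 6) (3) (5).
4 cycles.

4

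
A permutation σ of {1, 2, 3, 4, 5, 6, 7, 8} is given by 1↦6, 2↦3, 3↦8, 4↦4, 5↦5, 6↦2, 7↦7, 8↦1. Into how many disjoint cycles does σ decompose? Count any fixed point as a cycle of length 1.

Cycle decomposition: (1 6 2 3 8) (4) (5) (7).
4 cycles.

4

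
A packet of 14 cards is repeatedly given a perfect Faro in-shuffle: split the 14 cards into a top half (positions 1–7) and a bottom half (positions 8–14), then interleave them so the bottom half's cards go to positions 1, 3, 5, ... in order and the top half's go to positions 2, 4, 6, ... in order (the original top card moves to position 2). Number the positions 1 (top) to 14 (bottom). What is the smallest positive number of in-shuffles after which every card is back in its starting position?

4

The in-shuffle permutes the 14 positions with cycle lengths [2, 4, 4, 4].
Every card is home exactly when every cycle has completed a whole number of laps, i.e. after lcm(2, 4) = 4 in-shuffles.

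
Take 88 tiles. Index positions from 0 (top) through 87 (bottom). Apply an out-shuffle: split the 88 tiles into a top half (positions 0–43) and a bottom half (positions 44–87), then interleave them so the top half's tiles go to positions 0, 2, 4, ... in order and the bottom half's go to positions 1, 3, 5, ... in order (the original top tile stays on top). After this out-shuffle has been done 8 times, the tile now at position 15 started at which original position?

84

Work backwards from position 15, undoing one out-shuffle at a time:
15 ← 51 ← 69 ← 78 ← 39 ← 63 ← 75 ← 81 ← 84
So the tile now at position 15 started at position 84.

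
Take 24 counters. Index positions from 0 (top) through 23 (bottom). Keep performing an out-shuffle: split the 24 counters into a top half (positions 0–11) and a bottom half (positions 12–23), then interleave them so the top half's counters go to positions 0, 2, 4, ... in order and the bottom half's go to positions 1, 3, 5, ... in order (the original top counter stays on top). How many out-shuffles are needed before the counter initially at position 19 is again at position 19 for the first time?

11

Follow position 19 under repeated out-shuffles:
19 → 15 → 7 → 14 → 5 → 10 → 20 → 17 → 11 → 22 → 21 → 19
It first returns after 11 out-shuffles.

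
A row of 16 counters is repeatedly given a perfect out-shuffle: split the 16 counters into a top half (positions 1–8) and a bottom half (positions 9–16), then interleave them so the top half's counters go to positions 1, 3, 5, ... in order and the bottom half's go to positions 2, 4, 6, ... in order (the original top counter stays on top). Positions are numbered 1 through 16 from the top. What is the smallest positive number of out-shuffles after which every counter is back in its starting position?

The out-shuffle permutes the 16 positions with cycle lengths [1, 1, 2, 4, 4, 4].
Every counter is home exactly when every cycle has completed a whole number of laps, i.e. after lcm(1, 2, 4) = 4 out-shuffles.

4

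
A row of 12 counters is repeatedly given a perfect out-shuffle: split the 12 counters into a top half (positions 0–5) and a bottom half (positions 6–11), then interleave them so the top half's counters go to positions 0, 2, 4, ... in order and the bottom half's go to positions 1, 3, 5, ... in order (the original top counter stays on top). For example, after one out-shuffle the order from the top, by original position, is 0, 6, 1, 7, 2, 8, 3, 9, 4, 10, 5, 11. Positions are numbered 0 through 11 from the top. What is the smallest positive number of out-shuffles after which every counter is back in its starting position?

The out-shuffle permutes the 12 positions with cycle lengths [1, 1, 10].
Every counter is home exactly when every cycle has completed a whole number of laps, i.e. after lcm(1, 10) = 10 out-shuffles.

10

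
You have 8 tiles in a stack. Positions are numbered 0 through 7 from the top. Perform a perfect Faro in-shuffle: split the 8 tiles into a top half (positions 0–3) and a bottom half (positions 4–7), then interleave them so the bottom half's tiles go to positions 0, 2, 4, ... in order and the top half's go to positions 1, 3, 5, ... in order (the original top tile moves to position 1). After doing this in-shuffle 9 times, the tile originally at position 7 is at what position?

Track the tile's position through each in-shuffle:
7 → 6 → 4 → 0 → 1 → 3 → 7 → 6 → 4 → 0

0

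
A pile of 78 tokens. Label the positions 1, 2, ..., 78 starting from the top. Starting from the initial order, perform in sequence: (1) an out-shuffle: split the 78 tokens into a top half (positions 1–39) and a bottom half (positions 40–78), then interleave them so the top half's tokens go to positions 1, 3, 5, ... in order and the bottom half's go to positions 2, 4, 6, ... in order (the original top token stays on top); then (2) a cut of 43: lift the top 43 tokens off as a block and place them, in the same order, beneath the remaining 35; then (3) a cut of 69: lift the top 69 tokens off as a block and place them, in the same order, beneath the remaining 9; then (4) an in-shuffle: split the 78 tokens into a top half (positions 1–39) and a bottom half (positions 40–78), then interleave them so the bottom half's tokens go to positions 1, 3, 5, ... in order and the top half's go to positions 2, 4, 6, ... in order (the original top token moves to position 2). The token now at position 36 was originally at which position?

65

Undo the operations in reverse order, starting from position 36:
  undo op 4 (in-shuffle, from top half): 36 ← 18
  undo op 3 (cut 69): 18 ← 9
  undo op 2 (cut 43): 9 ← 52
  undo op 1 (out-shuffle, from bottom half): 52 ← 65
So the token at position 36 came from original position 65.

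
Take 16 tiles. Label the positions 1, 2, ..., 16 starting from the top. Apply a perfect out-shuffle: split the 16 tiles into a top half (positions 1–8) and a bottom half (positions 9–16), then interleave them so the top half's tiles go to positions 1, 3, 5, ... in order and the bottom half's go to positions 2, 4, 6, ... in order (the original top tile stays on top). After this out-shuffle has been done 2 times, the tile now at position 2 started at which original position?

5

Work backwards from position 2, undoing one out-shuffle at a time:
2 ← 9 ← 5
So the tile now at position 2 started at position 5.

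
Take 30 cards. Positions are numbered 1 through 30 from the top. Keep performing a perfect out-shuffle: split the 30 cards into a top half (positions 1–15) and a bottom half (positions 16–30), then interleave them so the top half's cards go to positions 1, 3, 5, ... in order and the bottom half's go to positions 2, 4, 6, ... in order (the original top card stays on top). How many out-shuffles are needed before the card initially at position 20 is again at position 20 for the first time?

Follow position 20 under repeated out-shuffles:
20 → 10 → 19 → 8 → 15 → 29 → 28 → 26 → ... → 20 (length 28)
It first returns after 28 out-shuffles.

28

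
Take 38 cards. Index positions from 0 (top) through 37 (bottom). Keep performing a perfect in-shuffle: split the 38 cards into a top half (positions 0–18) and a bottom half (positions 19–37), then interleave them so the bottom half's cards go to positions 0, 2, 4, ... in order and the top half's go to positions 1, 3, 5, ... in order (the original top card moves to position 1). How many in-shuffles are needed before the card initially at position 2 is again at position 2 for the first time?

Follow position 2 under repeated in-shuffles:
2 → 5 → 11 → 23 → 8 → 17 → 35 → 32 → 26 → 14 → 29 → 20 → 2
It first returns after 12 in-shuffles.

12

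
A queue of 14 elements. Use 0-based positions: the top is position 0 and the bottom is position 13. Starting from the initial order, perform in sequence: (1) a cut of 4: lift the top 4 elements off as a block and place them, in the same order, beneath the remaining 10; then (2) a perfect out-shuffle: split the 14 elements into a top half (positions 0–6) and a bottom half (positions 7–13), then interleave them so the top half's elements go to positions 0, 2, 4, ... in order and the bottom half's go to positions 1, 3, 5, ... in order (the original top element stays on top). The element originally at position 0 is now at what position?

Track the element from position 0 forward through each operation:
  after op 1 (cut 4): 0 → 10
  after op 2 (out-shuffle): 10 → 7

7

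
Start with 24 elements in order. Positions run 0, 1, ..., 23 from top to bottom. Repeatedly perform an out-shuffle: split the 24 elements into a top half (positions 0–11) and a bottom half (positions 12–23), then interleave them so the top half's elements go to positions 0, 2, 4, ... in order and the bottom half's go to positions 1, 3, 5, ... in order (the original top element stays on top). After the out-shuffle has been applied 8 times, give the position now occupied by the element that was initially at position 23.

23

Position 23 is a fixed point of every out-shuffle, so the element never moves.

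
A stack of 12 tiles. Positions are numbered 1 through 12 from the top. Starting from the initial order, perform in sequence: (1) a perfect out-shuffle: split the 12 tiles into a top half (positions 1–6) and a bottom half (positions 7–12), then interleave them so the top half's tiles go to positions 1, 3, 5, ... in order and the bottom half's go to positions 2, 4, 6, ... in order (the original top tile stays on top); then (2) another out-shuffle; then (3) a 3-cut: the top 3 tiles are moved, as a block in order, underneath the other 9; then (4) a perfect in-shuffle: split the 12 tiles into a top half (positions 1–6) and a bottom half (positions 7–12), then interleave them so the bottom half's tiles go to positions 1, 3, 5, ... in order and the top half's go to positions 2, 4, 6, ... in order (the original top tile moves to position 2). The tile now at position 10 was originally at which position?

Undo the operations in reverse order, starting from position 10:
  undo op 4 (in-shuffle, from top half): 10 ← 5
  undo op 3 (cut 3): 5 ← 8
  undo op 2 (out-shuffle, from bottom half): 8 ← 10
  undo op 1 (out-shuffle, from bottom half): 10 ← 11
So the tile at position 10 came from original position 11.

11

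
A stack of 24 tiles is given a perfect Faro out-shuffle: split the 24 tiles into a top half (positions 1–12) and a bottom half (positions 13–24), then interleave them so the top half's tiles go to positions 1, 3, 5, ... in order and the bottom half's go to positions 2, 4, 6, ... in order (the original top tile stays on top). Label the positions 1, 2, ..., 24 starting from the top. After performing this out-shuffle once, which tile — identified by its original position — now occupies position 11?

Work backwards from position 11, undoing one out-shuffle at a time:
11 ← 6
So the tile now at position 11 started at position 6.

6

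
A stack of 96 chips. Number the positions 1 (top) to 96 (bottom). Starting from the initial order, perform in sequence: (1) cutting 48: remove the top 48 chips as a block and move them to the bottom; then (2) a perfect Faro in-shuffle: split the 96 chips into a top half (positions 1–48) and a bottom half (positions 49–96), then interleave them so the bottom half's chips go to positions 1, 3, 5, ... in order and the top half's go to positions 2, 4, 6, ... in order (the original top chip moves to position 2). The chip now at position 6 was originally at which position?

Undo the operations in reverse order, starting from position 6:
  undo op 2 (in-shuffle, from top half): 6 ← 3
  undo op 1 (cut 48): 3 ← 51
So the chip at position 6 came from original position 51.

51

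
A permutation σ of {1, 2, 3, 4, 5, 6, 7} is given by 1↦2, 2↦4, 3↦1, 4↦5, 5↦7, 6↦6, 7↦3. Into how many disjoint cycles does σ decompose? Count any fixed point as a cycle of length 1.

Cycle decomposition: (1 2 4 5 7 3) (6).
2 cycles.

2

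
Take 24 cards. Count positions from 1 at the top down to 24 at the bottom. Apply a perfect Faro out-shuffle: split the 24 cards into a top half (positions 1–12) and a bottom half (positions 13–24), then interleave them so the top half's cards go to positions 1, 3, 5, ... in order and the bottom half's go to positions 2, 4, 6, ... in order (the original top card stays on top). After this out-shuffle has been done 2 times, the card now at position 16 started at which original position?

Work backwards from position 16, undoing one out-shuffle at a time:
16 ← 20 ← 22
So the card now at position 16 started at position 22.

22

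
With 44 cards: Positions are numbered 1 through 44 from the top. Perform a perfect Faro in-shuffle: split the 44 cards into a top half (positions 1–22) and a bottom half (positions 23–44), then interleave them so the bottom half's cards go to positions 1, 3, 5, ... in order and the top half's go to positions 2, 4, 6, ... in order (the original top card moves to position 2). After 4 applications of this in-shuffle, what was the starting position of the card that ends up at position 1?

Work backwards from position 1, undoing one in-shuffle at a time:
1 ← 23 ← 34 ← 17 ← 31
So the card now at position 1 started at position 31.

31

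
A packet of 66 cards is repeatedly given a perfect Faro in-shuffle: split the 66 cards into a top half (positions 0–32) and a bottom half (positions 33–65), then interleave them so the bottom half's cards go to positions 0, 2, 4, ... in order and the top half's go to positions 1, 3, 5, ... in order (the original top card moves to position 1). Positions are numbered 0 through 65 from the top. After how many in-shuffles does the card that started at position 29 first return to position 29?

Follow position 29 under repeated in-shuffles:
29 → 59 → 52 → 38 → 10 → 21 → 43 → 20 → ... → 29 (length 66)
It first returns after 66 in-shuffles.

66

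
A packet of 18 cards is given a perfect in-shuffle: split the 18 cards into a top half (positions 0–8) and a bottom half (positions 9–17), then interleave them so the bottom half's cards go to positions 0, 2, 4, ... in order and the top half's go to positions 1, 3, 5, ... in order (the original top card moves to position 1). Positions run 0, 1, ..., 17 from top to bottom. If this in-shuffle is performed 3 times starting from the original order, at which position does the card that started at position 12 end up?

Track the card's position through each in-shuffle:
12 → 6 → 13 → 8

8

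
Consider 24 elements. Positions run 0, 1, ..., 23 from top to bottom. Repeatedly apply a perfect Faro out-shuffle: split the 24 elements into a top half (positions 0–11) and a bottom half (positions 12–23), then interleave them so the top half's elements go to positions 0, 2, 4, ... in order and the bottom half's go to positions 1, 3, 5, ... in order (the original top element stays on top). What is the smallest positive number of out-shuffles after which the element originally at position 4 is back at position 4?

11

Follow position 4 under repeated out-shuffles:
4 → 8 → 16 → 9 → 18 → 13 → 3 → 6 → 12 → 1 → 2 → 4
It first returns after 11 out-shuffles.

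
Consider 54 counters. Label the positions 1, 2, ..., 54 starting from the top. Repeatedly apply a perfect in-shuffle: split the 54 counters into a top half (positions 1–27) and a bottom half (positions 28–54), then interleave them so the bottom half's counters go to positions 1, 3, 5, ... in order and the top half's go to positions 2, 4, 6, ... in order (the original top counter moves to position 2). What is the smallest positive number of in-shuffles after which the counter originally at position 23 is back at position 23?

Follow position 23 under repeated in-shuffles:
23 → 46 → 37 → 19 → 38 → 21 → 42 → 29 → 3 → 6 → 12 → 24 → 48 → 41 → 27 → 54 → 53 → 51 → 47 → 39 → 23
It first returns after 20 in-shuffles.

20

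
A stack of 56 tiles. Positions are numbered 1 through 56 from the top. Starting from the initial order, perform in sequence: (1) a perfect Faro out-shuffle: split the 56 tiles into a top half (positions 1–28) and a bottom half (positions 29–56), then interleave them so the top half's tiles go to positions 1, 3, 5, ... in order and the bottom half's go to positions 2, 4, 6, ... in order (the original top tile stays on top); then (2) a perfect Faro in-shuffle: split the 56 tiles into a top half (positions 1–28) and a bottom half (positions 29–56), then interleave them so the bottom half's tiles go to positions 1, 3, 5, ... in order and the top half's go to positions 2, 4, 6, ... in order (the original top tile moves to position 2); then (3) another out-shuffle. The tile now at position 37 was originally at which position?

Undo the operations in reverse order, starting from position 37:
  undo op 3 (out-shuffle, from top half): 37 ← 19
  undo op 2 (in-shuffle, from bottom half): 19 ← 38
  undo op 1 (out-shuffle, from bottom half): 38 ← 47
So the tile at position 37 came from original position 47.

47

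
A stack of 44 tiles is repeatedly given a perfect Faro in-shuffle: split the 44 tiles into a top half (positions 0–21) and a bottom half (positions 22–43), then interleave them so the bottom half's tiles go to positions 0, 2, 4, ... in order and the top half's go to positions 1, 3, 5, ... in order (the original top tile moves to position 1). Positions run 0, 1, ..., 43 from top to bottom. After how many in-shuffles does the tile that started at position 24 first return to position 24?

6

Follow position 24 under repeated in-shuffles:
24 → 4 → 9 → 19 → 39 → 34 → 24
It first returns after 6 in-shuffles.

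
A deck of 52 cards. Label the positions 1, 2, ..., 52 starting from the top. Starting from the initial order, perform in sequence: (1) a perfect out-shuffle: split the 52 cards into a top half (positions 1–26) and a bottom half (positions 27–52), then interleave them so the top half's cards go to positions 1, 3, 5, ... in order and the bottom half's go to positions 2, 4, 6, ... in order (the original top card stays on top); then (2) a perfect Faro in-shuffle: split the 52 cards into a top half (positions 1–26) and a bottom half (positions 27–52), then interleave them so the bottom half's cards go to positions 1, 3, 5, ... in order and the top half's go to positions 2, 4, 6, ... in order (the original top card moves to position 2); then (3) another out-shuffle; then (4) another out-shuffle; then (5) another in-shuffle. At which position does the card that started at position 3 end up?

Track the card from position 3 forward through each operation:
  after op 1 (out-shuffle): 3 → 5
  after op 2 (in-shuffle): 5 → 10
  after op 3 (out-shuffle): 10 → 19
  after op 4 (out-shuffle): 19 → 37
  after op 5 (in-shuffle): 37 → 21

21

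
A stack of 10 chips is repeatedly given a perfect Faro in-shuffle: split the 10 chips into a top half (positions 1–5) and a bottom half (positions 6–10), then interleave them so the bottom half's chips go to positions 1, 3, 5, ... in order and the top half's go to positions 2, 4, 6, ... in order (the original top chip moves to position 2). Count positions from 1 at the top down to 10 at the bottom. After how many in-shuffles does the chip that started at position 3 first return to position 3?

10

Follow position 3 under repeated in-shuffles:
3 → 6 → 1 → 2 → 4 → 8 → 5 → 10 → 9 → 7 → 3
It first returns after 10 in-shuffles.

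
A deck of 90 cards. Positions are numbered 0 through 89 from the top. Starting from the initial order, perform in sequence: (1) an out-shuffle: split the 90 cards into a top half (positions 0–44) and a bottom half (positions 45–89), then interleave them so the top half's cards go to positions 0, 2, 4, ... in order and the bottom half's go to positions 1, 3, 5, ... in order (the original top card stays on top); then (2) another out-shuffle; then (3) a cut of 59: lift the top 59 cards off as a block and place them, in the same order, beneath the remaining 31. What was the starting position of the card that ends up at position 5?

16

Undo the operations in reverse order, starting from position 5:
  undo op 3 (cut 59): 5 ← 64
  undo op 2 (out-shuffle, from top half): 64 ← 32
  undo op 1 (out-shuffle, from top half): 32 ← 16
So the card at position 5 came from original position 16.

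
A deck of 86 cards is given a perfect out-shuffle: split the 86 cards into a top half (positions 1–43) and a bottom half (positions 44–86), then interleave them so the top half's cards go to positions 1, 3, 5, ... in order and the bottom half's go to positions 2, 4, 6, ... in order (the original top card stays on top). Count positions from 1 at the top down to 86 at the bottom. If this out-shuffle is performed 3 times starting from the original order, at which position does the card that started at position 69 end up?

35

Track the card's position through each out-shuffle:
69 → 52 → 18 → 35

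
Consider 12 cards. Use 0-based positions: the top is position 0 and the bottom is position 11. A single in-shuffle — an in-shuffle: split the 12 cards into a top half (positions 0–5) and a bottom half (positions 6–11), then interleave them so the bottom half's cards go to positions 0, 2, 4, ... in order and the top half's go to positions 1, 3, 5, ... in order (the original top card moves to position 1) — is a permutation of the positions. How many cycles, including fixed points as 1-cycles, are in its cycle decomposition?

Trace each unvisited position around until it returns:
(0 1 3 7 2 5 ... len 12)
1 cycle in total.

1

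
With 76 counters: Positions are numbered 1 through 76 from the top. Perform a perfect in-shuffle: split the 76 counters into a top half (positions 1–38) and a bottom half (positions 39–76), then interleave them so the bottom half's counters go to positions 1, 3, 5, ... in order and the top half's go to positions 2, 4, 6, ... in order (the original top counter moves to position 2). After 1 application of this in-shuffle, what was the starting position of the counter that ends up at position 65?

Work backwards from position 65, undoing one in-shuffle at a time:
65 ← 71
So the counter now at position 65 started at position 71.

71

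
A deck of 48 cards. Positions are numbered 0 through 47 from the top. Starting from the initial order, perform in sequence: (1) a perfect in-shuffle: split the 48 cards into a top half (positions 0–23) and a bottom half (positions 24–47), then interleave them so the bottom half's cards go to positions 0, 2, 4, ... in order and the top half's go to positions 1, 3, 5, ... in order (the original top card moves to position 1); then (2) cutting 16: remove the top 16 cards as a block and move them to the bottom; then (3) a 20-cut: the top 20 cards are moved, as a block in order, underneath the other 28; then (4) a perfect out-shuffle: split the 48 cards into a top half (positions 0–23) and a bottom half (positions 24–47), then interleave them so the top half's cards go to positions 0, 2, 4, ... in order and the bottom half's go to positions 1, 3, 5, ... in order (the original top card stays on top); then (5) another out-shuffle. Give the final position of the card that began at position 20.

Track the card from position 20 forward through each operation:
  after op 1 (in-shuffle): 20 → 41
  after op 2 (cut 16): 41 → 25
  after op 3 (cut 20): 25 → 5
  after op 4 (out-shuffle): 5 → 10
  after op 5 (out-shuffle): 10 → 20

20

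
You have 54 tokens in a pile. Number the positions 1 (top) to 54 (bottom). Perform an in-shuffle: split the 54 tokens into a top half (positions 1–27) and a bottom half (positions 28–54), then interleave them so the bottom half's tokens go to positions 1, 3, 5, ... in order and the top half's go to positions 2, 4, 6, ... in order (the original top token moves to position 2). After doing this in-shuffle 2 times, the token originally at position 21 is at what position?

29

Track the token's position through each in-shuffle:
21 → 42 → 29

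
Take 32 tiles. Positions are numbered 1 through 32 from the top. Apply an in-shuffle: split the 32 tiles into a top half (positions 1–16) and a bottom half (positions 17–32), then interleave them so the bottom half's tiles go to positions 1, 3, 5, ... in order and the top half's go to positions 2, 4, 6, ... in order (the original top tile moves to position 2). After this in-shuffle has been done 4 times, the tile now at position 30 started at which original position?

6

Work backwards from position 30, undoing one in-shuffle at a time:
30 ← 15 ← 24 ← 12 ← 6
So the tile now at position 30 started at position 6.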